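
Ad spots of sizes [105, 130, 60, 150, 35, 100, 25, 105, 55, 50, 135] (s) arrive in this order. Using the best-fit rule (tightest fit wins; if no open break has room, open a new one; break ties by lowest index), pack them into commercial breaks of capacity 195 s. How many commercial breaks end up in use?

  105 → break 1 (new)  [load 105/195]
  130 → break 2 (new)  [load 130/195]
  60 → break 2  [load 190/195]
  150 → break 3 (new)  [load 150/195]
  35 → break 3  [load 185/195]
  100 → break 4 (new)  [load 100/195]
  25 → break 1  [load 130/195]
  105 → break 5 (new)  [load 105/195]
  55 → break 1  [load 185/195]
  50 → break 5  [load 155/195]
  135 → break 6 (new)  [load 135/195]
6 commercial breaks opened.

6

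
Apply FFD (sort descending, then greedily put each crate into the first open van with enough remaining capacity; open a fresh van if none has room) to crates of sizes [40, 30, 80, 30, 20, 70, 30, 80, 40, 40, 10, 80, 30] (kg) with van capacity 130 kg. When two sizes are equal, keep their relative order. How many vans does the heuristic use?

5

Sorted descending: 80, 80, 80, 70, 40, 40, 40, 30, 30, 30, 30, 20, 10.
  80 → van 1 (new)  [load 80/130]
  80 → van 2 (new)  [load 80/130]
  80 → van 3 (new)  [load 80/130]
  70 → van 4 (new)  [load 70/130]
  40 → van 1  [load 120/130]
  40 → van 2  [load 120/130]
  40 → van 3  [load 120/130]
  30 → van 4  [load 100/130]
  30 → van 4  [load 130/130]
  30 → van 5 (new)  [load 30/130]
  30 → van 5  [load 60/130]
  20 → van 5  [load 80/130]
  10 → van 1  [load 130/130]
5 vans opened.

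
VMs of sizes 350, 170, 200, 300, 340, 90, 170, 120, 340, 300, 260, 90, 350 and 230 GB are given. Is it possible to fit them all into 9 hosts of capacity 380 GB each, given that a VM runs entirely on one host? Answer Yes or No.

Total = 3310 GB; ⌈3310/380⌉ = 9.
The bound of 9 does not rule out 9, but exhaustive search shows no assignment into 9 hosts of capacity 380 GB exists — the minimum is 10.

No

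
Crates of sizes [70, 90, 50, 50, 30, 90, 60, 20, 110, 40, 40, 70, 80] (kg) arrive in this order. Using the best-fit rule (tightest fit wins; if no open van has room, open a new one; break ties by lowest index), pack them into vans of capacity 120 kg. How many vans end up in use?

  70 → van 1 (new)  [load 70/120]
  90 → van 2 (new)  [load 90/120]
  50 → van 1  [load 120/120]
  50 → van 3 (new)  [load 50/120]
  30 → van 2  [load 120/120]
  90 → van 4 (new)  [load 90/120]
  60 → van 3  [load 110/120]
  20 → van 4  [load 110/120]
  110 → van 5 (new)  [load 110/120]
  40 → van 6 (new)  [load 40/120]
  40 → van 6  [load 80/120]
  70 → van 7 (new)  [load 70/120]
  80 → van 8 (new)  [load 80/120]
8 vans opened.

8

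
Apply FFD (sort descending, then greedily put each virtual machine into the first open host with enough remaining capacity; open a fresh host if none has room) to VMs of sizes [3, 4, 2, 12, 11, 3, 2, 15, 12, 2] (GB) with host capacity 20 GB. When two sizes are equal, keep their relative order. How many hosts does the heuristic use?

4

Sorted descending: 15, 12, 12, 11, 4, 3, 3, 2, 2, 2.
  15 → host 1 (new)  [load 15/20]
  12 → host 2 (new)  [load 12/20]
  12 → host 3 (new)  [load 12/20]
  11 → host 4 (new)  [load 11/20]
  4 → host 1  [load 19/20]
  3 → host 2  [load 15/20]
  3 → host 2  [load 18/20]
  2 → host 2  [load 20/20]
  2 → host 3  [load 14/20]
  2 → host 3  [load 16/20]
4 hosts opened.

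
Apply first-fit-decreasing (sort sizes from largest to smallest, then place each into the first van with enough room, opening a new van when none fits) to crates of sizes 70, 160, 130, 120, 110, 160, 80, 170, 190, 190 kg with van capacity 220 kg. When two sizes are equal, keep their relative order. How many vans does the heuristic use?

Sorted descending: 190, 190, 170, 160, 160, 130, 120, 110, 80, 70.
  190 → van 1 (new)  [load 190/220]
  190 → van 2 (new)  [load 190/220]
  170 → van 3 (new)  [load 170/220]
  160 → van 4 (new)  [load 160/220]
  160 → van 5 (new)  [load 160/220]
  130 → van 6 (new)  [load 130/220]
  120 → van 7 (new)  [load 120/220]
  110 → van 8 (new)  [load 110/220]
  80 → van 6  [load 210/220]
  70 → van 7  [load 190/220]
8 vans opened.

8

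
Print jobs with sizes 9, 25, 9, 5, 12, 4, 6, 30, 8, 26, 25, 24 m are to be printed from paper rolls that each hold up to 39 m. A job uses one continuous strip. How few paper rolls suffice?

Total = 30 + 26 + 25 + 25 + 24 + 12 + 9 + 9 + 8 + 6 + 5 + 4 = 183 m.
Lower bound: ⌈183/39⌉ = 5 paper rolls.
A packing using 5 paper rolls:
  roll 1: 30 + 9 = 39
  roll 2: 26 + 12 = 38
  roll 3: 25 + 9 + 5 = 39
  roll 4: 25 + 8 + 6 = 39
  roll 5: 24 + 4 = 28
This matches the lower bound, so 5 is optimal.

5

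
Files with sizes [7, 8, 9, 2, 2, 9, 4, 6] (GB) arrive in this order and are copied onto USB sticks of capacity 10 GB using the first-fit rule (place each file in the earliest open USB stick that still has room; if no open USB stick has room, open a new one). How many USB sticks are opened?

5

  7 → USB stick 1 (new)  [load 7/10]
  8 → USB stick 2 (new)  [load 8/10]
  9 → USB stick 3 (new)  [load 9/10]
  2 → USB stick 1  [load 9/10]
  2 → USB stick 2  [load 10/10]
  9 → USB stick 4 (new)  [load 9/10]
  4 → USB stick 5 (new)  [load 4/10]
  6 → USB stick 5  [load 10/10]
5 USB sticks opened.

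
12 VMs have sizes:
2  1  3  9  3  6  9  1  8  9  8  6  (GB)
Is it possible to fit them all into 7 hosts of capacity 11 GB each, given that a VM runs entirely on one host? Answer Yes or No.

Yes

A valid assignment using 7 hosts:
  host 1: 9 + 2 = 11
  host 2: 9 + 1 + 1 = 11
  host 3: 9 = 9
  host 4: 8 + 3 = 11
  host 5: 8 + 3 = 11
  host 6: 6 = 6
  host 7: 6 = 6
Every load is within 11 GB, so 7 hosts suffice.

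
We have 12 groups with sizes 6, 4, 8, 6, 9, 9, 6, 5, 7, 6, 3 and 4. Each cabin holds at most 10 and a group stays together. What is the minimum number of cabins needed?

Total = 9 + 9 + 8 + 7 + 6 + 6 + 6 + 6 + 5 + 4 + 4 + 3 = 73.
Lower bound: ⌈73/10⌉ = 8 cabins.
A packing using 9 cabins:
  cabin 1: 9 = 9
  cabin 2: 9 = 9
  cabin 3: 8 = 8
  cabin 4: 7 + 3 = 10
  cabin 5: 6 + 4 = 10
  cabin 6: 6 + 4 = 10
  cabin 7: 6 = 6
  cabin 8: 6 = 6
  cabin 9: 5 = 5
No arrangement into 8 cabins stays within capacity, so 9 is optimal.

9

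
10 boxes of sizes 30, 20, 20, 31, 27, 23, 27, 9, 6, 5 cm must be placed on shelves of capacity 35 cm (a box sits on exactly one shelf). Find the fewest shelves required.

7

Total = 31 + 30 + 27 + 27 + 23 + 20 + 20 + 9 + 6 + 5 = 198 cm.
Lower bound: ⌈198/35⌉ = 6 shelves.
Also, 7 boxes each exceed 35/2 cm, and no two of those can share a shelf, so at least 7 shelves are needed.
A packing using 7 shelves:
  shelf 1: 31 = 31
  shelf 2: 30 + 5 = 35
  shelf 3: 27 + 6 = 33
  shelf 4: 27 = 27
  shelf 5: 23 + 9 = 32
  shelf 6: 20 = 20
  shelf 7: 20 = 20
This matches the lower bound, so 7 is optimal.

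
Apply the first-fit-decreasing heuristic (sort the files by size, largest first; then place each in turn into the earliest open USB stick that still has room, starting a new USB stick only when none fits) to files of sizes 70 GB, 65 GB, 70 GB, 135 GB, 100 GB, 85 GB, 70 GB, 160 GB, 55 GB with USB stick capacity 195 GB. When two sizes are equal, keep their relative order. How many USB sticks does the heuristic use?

5

Sorted descending: 160, 135, 100, 85, 70, 70, 70, 65, 55.
  160 → USB stick 1 (new)  [load 160/195]
  135 → USB stick 2 (new)  [load 135/195]
  100 → USB stick 3 (new)  [load 100/195]
  85 → USB stick 3  [load 185/195]
  70 → USB stick 4 (new)  [load 70/195]
  70 → USB stick 4  [load 140/195]
  70 → USB stick 5 (new)  [load 70/195]
  65 → USB stick 5  [load 135/195]
  55 → USB stick 2  [load 190/195]
5 USB sticks opened.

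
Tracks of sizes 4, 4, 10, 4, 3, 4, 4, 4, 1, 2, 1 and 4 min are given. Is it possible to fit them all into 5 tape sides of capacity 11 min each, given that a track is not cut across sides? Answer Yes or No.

Yes

A valid assignment using 5 tape sides:
  side 1: 10 + 1 = 11
  side 2: 4 + 4 + 3 = 11
  side 3: 4 + 4 + 2 + 1 = 11
  side 4: 4 + 4 = 8
  side 5: 4 = 4
Every load is within 11 min, so 5 tape sides suffice.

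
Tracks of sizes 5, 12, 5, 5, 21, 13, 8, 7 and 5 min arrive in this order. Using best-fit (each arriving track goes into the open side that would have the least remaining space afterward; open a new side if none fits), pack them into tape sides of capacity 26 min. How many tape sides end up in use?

  5 → side 1 (new)  [load 5/26]
  12 → side 1  [load 17/26]
  5 → side 1  [load 22/26]
  5 → side 2 (new)  [load 5/26]
  21 → side 2  [load 26/26]
  13 → side 3 (new)  [load 13/26]
  8 → side 3  [load 21/26]
  7 → side 4 (new)  [load 7/26]
  5 → side 3  [load 26/26]
4 tape sides opened.

4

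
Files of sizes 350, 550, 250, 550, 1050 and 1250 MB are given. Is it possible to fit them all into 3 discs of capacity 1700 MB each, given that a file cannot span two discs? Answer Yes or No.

Yes

A valid assignment using 3 discs:
  disc 1: 1250 + 350 = 1600
  disc 2: 1050 + 550 = 1600
  disc 3: 550 + 250 = 800
Every load is within 1700 MB, so 3 discs suffice.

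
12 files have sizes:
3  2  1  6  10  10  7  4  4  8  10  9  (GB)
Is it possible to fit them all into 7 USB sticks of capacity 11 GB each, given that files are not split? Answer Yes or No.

Yes

A valid assignment using 7 USB sticks:
  USB stick 1: 10 + 1 = 11
  USB stick 2: 10 = 10
  USB stick 3: 10 = 10
  USB stick 4: 9 + 2 = 11
  USB stick 5: 8 + 3 = 11
  USB stick 6: 7 + 4 = 11
  USB stick 7: 6 + 4 = 10
Every load is within 11 GB, so 7 USB sticks suffice.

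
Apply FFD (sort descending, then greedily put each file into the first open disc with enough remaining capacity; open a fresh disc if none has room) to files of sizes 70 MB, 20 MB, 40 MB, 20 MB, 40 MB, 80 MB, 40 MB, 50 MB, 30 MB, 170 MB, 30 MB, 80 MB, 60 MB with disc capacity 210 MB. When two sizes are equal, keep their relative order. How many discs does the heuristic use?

Sorted descending: 170, 80, 80, 70, 60, 50, 40, 40, 40, 30, 30, 20, 20.
  170 → disc 1 (new)  [load 170/210]
  80 → disc 2 (new)  [load 80/210]
  80 → disc 2  [load 160/210]
  70 → disc 3 (new)  [load 70/210]
  60 → disc 3  [load 130/210]
  50 → disc 2  [load 210/210]
  40 → disc 1  [load 210/210]
  40 → disc 3  [load 170/210]
  40 → disc 3  [load 210/210]
  30 → disc 4 (new)  [load 30/210]
  30 → disc 4  [load 60/210]
  20 → disc 4  [load 80/210]
  20 → disc 4  [load 100/210]
4 discs opened.

4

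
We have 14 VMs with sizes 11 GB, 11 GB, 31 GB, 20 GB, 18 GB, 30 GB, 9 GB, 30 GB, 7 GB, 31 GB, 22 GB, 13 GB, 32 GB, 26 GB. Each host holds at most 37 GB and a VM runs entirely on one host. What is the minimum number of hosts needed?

Total = 32 + 31 + 31 + 30 + 30 + 26 + 22 + 20 + 18 + 13 + 11 + 11 + 9 + 7 = 291 GB.
Lower bound: ⌈291/37⌉ = 8 hosts.
A packing using 9 hosts:
  host 1: 32 = 32
  host 2: 31 = 31
  host 3: 31 = 31
  host 4: 30 + 7 = 37
  host 5: 30 = 30
  host 6: 26 + 11 = 37
  host 7: 22 + 13 = 35
  host 8: 20 + 11 = 31
  host 9: 18 + 9 = 27
No arrangement into 8 hosts stays within capacity, so 9 is optimal.

9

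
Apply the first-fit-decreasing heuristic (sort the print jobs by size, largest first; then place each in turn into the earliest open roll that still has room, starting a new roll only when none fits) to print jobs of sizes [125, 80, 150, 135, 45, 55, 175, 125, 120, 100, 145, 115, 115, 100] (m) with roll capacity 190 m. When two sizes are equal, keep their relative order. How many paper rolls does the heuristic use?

Sorted descending: 175, 150, 145, 135, 125, 125, 120, 115, 115, 100, 100, 80, 55, 45.
  175 → roll 1 (new)  [load 175/190]
  150 → roll 2 (new)  [load 150/190]
  145 → roll 3 (new)  [load 145/190]
  135 → roll 4 (new)  [load 135/190]
  125 → roll 5 (new)  [load 125/190]
  125 → roll 6 (new)  [load 125/190]
  120 → roll 7 (new)  [load 120/190]
  115 → roll 8 (new)  [load 115/190]
  115 → roll 9 (new)  [load 115/190]
  100 → roll 10 (new)  [load 100/190]
  100 → roll 11 (new)  [load 100/190]
  80 → roll 10  [load 180/190]
  55 → roll 4  [load 190/190]
  45 → roll 3  [load 190/190]
11 paper rolls opened.

11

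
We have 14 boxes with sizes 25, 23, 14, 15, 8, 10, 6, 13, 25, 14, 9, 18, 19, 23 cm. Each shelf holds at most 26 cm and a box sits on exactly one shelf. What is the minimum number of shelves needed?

Total = 25 + 25 + 23 + 23 + 19 + 18 + 15 + 14 + 14 + 13 + 10 + 9 + 8 + 6 = 222 cm.
Lower bound: ⌈222/26⌉ = 9 shelves.
A packing using 10 shelves:
  shelf 1: 25 = 25
  shelf 2: 25 = 25
  shelf 3: 23 = 23
  shelf 4: 23 = 23
  shelf 5: 19 + 6 = 25
  shelf 6: 18 + 8 = 26
  shelf 7: 15 + 10 = 25
  shelf 8: 14 + 9 = 23
  shelf 9: 14 = 14
  shelf 10: 13 = 13
No arrangement into 9 shelves stays within capacity, so 10 is optimal.

10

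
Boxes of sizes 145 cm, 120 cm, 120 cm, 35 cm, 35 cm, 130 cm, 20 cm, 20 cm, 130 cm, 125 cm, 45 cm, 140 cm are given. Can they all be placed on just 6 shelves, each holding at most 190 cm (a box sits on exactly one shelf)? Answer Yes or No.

Total = 1065 cm; ⌈1065/190⌉ = 6.
7 boxes each exceed half the capacity and cannot share a shelf, forcing at least 7 shelves.
At least 7 shelves are required, but only 6 are allowed.

No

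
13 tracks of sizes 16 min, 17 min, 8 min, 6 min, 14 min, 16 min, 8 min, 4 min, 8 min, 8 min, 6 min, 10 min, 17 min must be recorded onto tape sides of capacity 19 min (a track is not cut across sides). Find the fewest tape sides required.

Total = 17 + 17 + 16 + 16 + 14 + 10 + 8 + 8 + 8 + 8 + 6 + 6 + 4 = 138 min.
Lower bound: ⌈138/19⌉ = 8 tape sides.
A packing using 9 tape sides:
  side 1: 17 = 17
  side 2: 17 = 17
  side 3: 16 = 16
  side 4: 16 = 16
  side 5: 14 + 4 = 18
  side 6: 10 + 8 = 18
  side 7: 8 + 8 = 16
  side 8: 8 + 6 = 14
  side 9: 6 = 6
No arrangement into 8 tape sides stays within capacity, so 9 is optimal.

9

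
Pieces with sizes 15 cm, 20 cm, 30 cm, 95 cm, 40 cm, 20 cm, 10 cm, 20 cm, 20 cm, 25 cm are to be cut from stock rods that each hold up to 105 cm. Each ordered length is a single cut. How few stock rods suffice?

3

Total = 95 + 40 + 30 + 25 + 20 + 20 + 20 + 20 + 15 + 10 = 295 cm.
Lower bound: ⌈295/105⌉ = 3 stock rods.
A packing using 3 stock rods:
  stock rod 1: 95 + 10 = 105
  stock rod 2: 40 + 30 + 25 = 95
  stock rod 3: 20 + 20 + 20 + 20 + 15 = 95
This matches the lower bound, so 3 is optimal.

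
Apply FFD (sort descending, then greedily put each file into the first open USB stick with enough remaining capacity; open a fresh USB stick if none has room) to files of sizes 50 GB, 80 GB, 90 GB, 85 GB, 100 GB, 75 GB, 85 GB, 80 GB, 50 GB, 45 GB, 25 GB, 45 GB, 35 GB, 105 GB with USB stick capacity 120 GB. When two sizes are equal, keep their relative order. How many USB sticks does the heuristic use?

Sorted descending: 105, 100, 90, 85, 85, 80, 80, 75, 50, 50, 45, 45, 35, 25.
  105 → USB stick 1 (new)  [load 105/120]
  100 → USB stick 2 (new)  [load 100/120]
  90 → USB stick 3 (new)  [load 90/120]
  85 → USB stick 4 (new)  [load 85/120]
  85 → USB stick 5 (new)  [load 85/120]
  80 → USB stick 6 (new)  [load 80/120]
  80 → USB stick 7 (new)  [load 80/120]
  75 → USB stick 8 (new)  [load 75/120]
  50 → USB stick 9 (new)  [load 50/120]
  50 → USB stick 9  [load 100/120]
  45 → USB stick 8  [load 120/120]
  45 → USB stick 10 (new)  [load 45/120]
  35 → USB stick 4  [load 120/120]
  25 → USB stick 3  [load 115/120]
10 USB sticks opened.

10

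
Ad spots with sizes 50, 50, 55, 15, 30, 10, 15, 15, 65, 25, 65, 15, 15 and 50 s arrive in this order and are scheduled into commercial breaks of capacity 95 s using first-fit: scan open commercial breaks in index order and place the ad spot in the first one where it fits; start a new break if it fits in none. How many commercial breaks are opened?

  50 → break 1 (new)  [load 50/95]
  50 → break 2 (new)  [load 50/95]
  55 → break 3 (new)  [load 55/95]
  15 → break 1  [load 65/95]
  30 → break 1  [load 95/95]
  10 → break 2  [load 60/95]
  15 → break 2  [load 75/95]
  15 → break 2  [load 90/95]
  65 → break 4 (new)  [load 65/95]
  25 → break 3  [load 80/95]
  65 → break 5 (new)  [load 65/95]
  15 → break 3  [load 95/95]
  15 → break 4  [load 80/95]
  50 → break 6 (new)  [load 50/95]
6 commercial breaks opened.

6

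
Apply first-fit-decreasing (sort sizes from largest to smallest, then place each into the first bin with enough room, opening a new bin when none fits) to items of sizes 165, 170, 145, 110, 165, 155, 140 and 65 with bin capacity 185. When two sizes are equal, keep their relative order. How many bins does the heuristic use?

7

Sorted descending: 170, 165, 165, 155, 145, 140, 110, 65.
  170 → bin 1 (new)  [load 170/185]
  165 → bin 2 (new)  [load 165/185]
  165 → bin 3 (new)  [load 165/185]
  155 → bin 4 (new)  [load 155/185]
  145 → bin 5 (new)  [load 145/185]
  140 → bin 6 (new)  [load 140/185]
  110 → bin 7 (new)  [load 110/185]
  65 → bin 7  [load 175/185]
7 bins opened.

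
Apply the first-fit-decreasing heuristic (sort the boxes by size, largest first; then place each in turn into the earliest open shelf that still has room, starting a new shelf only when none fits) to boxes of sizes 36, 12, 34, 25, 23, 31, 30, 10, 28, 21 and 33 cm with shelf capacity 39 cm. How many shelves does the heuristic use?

9

Sorted descending: 36, 34, 33, 31, 30, 28, 25, 23, 21, 12, 10.
  36 → shelf 1 (new)  [load 36/39]
  34 → shelf 2 (new)  [load 34/39]
  33 → shelf 3 (new)  [load 33/39]
  31 → shelf 4 (new)  [load 31/39]
  30 → shelf 5 (new)  [load 30/39]
  28 → shelf 6 (new)  [load 28/39]
  25 → shelf 7 (new)  [load 25/39]
  23 → shelf 8 (new)  [load 23/39]
  21 → shelf 9 (new)  [load 21/39]
  12 → shelf 7  [load 37/39]
  10 → shelf 6  [load 38/39]
9 shelves opened.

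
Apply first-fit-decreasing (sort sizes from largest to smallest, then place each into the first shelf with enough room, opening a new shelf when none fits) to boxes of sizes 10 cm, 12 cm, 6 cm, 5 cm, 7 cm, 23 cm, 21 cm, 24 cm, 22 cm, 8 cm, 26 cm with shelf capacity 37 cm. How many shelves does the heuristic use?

5

Sorted descending: 26, 24, 23, 22, 21, 12, 10, 8, 7, 6, 5.
  26 → shelf 1 (new)  [load 26/37]
  24 → shelf 2 (new)  [load 24/37]
  23 → shelf 3 (new)  [load 23/37]
  22 → shelf 4 (new)  [load 22/37]
  21 → shelf 5 (new)  [load 21/37]
  12 → shelf 2  [load 36/37]
  10 → shelf 1  [load 36/37]
  8 → shelf 3  [load 31/37]
  7 → shelf 4  [load 29/37]
  6 → shelf 3  [load 37/37]
  5 → shelf 4  [load 34/37]
5 shelves opened.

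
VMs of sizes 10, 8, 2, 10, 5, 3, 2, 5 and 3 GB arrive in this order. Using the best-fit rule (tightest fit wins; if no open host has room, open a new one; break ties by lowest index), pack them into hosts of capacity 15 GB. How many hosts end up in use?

  10 → host 1 (new)  [load 10/15]
  8 → host 2 (new)  [load 8/15]
  2 → host 1  [load 12/15]
  10 → host 3 (new)  [load 10/15]
  5 → host 3  [load 15/15]
  3 → host 1  [load 15/15]
  2 → host 2  [load 10/15]
  5 → host 2  [load 15/15]
  3 → host 4 (new)  [load 3/15]
4 hosts opened.

4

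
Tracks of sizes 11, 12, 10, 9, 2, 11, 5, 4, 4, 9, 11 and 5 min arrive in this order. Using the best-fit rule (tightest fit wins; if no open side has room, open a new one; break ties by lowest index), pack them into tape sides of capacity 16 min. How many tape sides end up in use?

7

  11 → side 1 (new)  [load 11/16]
  12 → side 2 (new)  [load 12/16]
  10 → side 3 (new)  [load 10/16]
  9 → side 4 (new)  [load 9/16]
  2 → side 2  [load 14/16]
  11 → side 5 (new)  [load 11/16]
  5 → side 1  [load 16/16]
  4 → side 5  [load 15/16]
  4 → side 3  [load 14/16]
  9 → side 6 (new)  [load 9/16]
  11 → side 7 (new)  [load 11/16]
  5 → side 7  [load 16/16]
7 tape sides opened.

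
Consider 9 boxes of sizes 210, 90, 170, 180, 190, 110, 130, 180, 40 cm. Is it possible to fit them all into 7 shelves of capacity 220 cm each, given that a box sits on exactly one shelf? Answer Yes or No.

Yes

A valid assignment using 7 shelves:
  shelf 1: 210 = 210
  shelf 2: 190 = 190
  shelf 3: 180 + 40 = 220
  shelf 4: 180 = 180
  shelf 5: 170 = 170
  shelf 6: 130 + 90 = 220
  shelf 7: 110 = 110
Every load is within 220 cm, so 7 shelves suffice.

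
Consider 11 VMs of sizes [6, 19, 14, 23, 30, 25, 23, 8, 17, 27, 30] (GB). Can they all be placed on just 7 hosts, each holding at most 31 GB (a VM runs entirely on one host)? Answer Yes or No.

Total = 222 GB; ⌈222/31⌉ = 8.
At least 8 hosts are required, but only 7 are allowed.

No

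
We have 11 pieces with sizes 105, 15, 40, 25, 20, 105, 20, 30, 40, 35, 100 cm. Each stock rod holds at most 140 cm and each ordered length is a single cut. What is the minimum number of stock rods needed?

4

Total = 105 + 105 + 100 + 40 + 40 + 35 + 30 + 25 + 20 + 20 + 15 = 535 cm.
Lower bound: ⌈535/140⌉ = 4 stock rods.
A packing using 4 stock rods:
  stock rod 1: 105 + 35 = 140
  stock rod 2: 105 + 30 = 135
  stock rod 3: 100 + 40 = 140
  stock rod 4: 40 + 25 + 20 + 20 + 15 = 120
This matches the lower bound, so 4 is optimal.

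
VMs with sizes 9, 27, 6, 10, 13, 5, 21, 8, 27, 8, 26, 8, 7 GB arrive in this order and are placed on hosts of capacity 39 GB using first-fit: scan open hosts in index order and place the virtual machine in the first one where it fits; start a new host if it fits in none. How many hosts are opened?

  9 → host 1 (new)  [load 9/39]
  27 → host 1  [load 36/39]
  6 → host 2 (new)  [load 6/39]
  10 → host 2  [load 16/39]
  13 → host 2  [load 29/39]
  5 → host 2  [load 34/39]
  21 → host 3 (new)  [load 21/39]
  8 → host 3  [load 29/39]
  27 → host 4 (new)  [load 27/39]
  8 → host 3  [load 37/39]
  26 → host 5 (new)  [load 26/39]
  8 → host 4  [load 35/39]
  7 → host 5  [load 33/39]
5 hosts opened.

5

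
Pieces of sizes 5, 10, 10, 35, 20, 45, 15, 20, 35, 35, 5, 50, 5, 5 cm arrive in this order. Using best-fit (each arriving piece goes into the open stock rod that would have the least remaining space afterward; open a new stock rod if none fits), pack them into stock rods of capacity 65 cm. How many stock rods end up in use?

6

  5 → stock rod 1 (new)  [load 5/65]
  10 → stock rod 1  [load 15/65]
  10 → stock rod 1  [load 25/65]
  35 → stock rod 1  [load 60/65]
  20 → stock rod 2 (new)  [load 20/65]
  45 → stock rod 2  [load 65/65]
  15 → stock rod 3 (new)  [load 15/65]
  20 → stock rod 3  [load 35/65]
  35 → stock rod 4 (new)  [load 35/65]
  35 → stock rod 5 (new)  [load 35/65]
  5 → stock rod 1  [load 65/65]
  50 → stock rod 6 (new)  [load 50/65]
  5 → stock rod 6  [load 55/65]
  5 → stock rod 6  [load 60/65]
6 stock rods opened.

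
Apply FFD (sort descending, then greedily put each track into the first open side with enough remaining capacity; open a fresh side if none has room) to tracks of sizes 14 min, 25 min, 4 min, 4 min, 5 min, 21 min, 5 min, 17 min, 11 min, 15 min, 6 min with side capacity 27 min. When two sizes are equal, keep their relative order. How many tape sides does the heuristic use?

Sorted descending: 25, 21, 17, 15, 14, 11, 6, 5, 5, 4, 4.
  25 → side 1 (new)  [load 25/27]
  21 → side 2 (new)  [load 21/27]
  17 → side 3 (new)  [load 17/27]
  15 → side 4 (new)  [load 15/27]
  14 → side 5 (new)  [load 14/27]
  11 → side 4  [load 26/27]
  6 → side 2  [load 27/27]
  5 → side 3  [load 22/27]
  5 → side 3  [load 27/27]
  4 → side 5  [load 18/27]
  4 → side 5  [load 22/27]
5 tape sides opened.

5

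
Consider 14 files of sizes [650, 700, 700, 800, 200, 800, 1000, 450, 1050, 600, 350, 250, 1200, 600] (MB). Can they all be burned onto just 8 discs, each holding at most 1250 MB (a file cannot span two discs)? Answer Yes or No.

Total = 9350 MB; ⌈9350/1250⌉ = 8.
The bound of 8 does not rule out 8, but exhaustive search shows no assignment into 8 discs of capacity 1250 MB exists — the minimum is 9.

No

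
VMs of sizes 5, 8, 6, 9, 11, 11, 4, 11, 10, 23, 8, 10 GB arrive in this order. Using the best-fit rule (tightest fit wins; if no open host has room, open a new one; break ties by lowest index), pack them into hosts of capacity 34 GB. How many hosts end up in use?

  5 → host 1 (new)  [load 5/34]
  8 → host 1  [load 13/34]
  6 → host 1  [load 19/34]
  9 → host 1  [load 28/34]
  11 → host 2 (new)  [load 11/34]
  11 → host 2  [load 22/34]
  4 → host 1  [load 32/34]
  11 → host 2  [load 33/34]
  10 → host 3 (new)  [load 10/34]
  23 → host 3  [load 33/34]
  8 → host 4 (new)  [load 8/34]
  10 → host 4  [load 18/34]
4 hosts opened.

4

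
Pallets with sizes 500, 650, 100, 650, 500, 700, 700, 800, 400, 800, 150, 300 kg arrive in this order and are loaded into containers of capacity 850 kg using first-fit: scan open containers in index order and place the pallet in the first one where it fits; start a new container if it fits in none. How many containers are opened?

9

  500 → container 1 (new)  [load 500/850]
  650 → container 2 (new)  [load 650/850]
  100 → container 1  [load 600/850]
  650 → container 3 (new)  [load 650/850]
  500 → container 4 (new)  [load 500/850]
  700 → container 5 (new)  [load 700/850]
  700 → container 6 (new)  [load 700/850]
  800 → container 7 (new)  [load 800/850]
  400 → container 8 (new)  [load 400/850]
  800 → container 9 (new)  [load 800/850]
  150 → container 1  [load 750/850]
  300 → container 4  [load 800/850]
9 containers opened.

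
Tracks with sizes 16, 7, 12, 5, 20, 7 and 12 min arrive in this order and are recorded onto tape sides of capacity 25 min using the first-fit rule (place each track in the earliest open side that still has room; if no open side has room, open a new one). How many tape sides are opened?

  16 → side 1 (new)  [load 16/25]
  7 → side 1  [load 23/25]
  12 → side 2 (new)  [load 12/25]
  5 → side 2  [load 17/25]
  20 → side 3 (new)  [load 20/25]
  7 → side 2  [load 24/25]
  12 → side 4 (new)  [load 12/25]
4 tape sides opened.

4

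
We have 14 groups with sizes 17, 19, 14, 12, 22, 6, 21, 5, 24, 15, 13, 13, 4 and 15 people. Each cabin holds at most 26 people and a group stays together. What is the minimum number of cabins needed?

Total = 24 + 22 + 21 + 19 + 17 + 15 + 15 + 14 + 13 + 13 + 12 + 6 + 5 + 4 = 200 people.
Lower bound: ⌈200/26⌉ = 8 cabins.
A packing using 9 cabins:
  cabin 1: 24 = 24
  cabin 2: 22 + 4 = 26
  cabin 3: 21 + 5 = 26
  cabin 4: 19 + 6 = 25
  cabin 5: 17 = 17
  cabin 6: 15 = 15
  cabin 7: 15 = 15
  cabin 8: 14 + 12 = 26
  cabin 9: 13 + 13 = 26
No arrangement into 8 cabins stays within capacity, so 9 is optimal.

9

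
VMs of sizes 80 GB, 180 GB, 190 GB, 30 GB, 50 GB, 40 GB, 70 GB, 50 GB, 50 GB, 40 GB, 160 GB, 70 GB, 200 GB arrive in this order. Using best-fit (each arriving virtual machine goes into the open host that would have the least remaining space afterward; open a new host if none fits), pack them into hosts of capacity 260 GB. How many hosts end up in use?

5

  80 → host 1 (new)  [load 80/260]
  180 → host 1  [load 260/260]
  190 → host 2 (new)  [load 190/260]
  30 → host 2  [load 220/260]
  50 → host 3 (new)  [load 50/260]
  40 → host 2  [load 260/260]
  70 → host 3  [load 120/260]
  50 → host 3  [load 170/260]
  50 → host 3  [load 220/260]
  40 → host 3  [load 260/260]
  160 → host 4 (new)  [load 160/260]
  70 → host 4  [load 230/260]
  200 → host 5 (new)  [load 200/260]
5 hosts opened.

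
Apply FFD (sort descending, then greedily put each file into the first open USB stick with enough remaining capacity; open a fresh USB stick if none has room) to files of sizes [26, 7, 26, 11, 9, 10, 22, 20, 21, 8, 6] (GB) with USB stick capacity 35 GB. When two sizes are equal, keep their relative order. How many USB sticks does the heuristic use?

Sorted descending: 26, 26, 22, 21, 20, 11, 10, 9, 8, 7, 6.
  26 → USB stick 1 (new)  [load 26/35]
  26 → USB stick 2 (new)  [load 26/35]
  22 → USB stick 3 (new)  [load 22/35]
  21 → USB stick 4 (new)  [load 21/35]
  20 → USB stick 5 (new)  [load 20/35]
  11 → USB stick 3  [load 33/35]
  10 → USB stick 4  [load 31/35]
  9 → USB stick 1  [load 35/35]
  8 → USB stick 2  [load 34/35]
  7 → USB stick 5  [load 27/35]
  6 → USB stick 5  [load 33/35]
5 USB sticks opened.

5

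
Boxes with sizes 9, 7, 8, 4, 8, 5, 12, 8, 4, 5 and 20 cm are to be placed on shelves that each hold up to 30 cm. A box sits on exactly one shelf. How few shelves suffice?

Total = 20 + 12 + 9 + 8 + 8 + 8 + 7 + 5 + 5 + 4 + 4 = 90 cm.
Lower bound: ⌈90/30⌉ = 3 shelves.
A packing using 4 shelves:
  shelf 1: 20 + 9 = 29
  shelf 2: 12 + 8 + 8 = 28
  shelf 3: 8 + 7 + 5 + 5 + 4 = 29
  shelf 4: 4 = 4
No arrangement into 3 shelves stays within capacity, so 4 is optimal.

4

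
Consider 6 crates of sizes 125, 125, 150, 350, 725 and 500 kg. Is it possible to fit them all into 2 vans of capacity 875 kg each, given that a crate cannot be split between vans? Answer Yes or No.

Total = 1975 kg; ⌈1975/875⌉ = 3.
At least 3 vans are required, but only 2 are allowed.

No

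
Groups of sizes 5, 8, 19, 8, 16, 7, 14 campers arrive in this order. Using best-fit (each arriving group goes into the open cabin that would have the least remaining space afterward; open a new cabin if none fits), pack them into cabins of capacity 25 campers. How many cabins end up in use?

  5 → cabin 1 (new)  [load 5/25]
  8 → cabin 1  [load 13/25]
  19 → cabin 2 (new)  [load 19/25]
  8 → cabin 1  [load 21/25]
  16 → cabin 3 (new)  [load 16/25]
  7 → cabin 3  [load 23/25]
  14 → cabin 4 (new)  [load 14/25]
4 cabins opened.

4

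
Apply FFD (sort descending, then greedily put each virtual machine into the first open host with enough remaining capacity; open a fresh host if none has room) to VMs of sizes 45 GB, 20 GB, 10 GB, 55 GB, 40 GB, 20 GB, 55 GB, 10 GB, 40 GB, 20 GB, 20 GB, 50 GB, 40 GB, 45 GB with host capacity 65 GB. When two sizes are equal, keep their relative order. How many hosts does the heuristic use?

8

Sorted descending: 55, 55, 50, 45, 45, 40, 40, 40, 20, 20, 20, 20, 10, 10.
  55 → host 1 (new)  [load 55/65]
  55 → host 2 (new)  [load 55/65]
  50 → host 3 (new)  [load 50/65]
  45 → host 4 (new)  [load 45/65]
  45 → host 5 (new)  [load 45/65]
  40 → host 6 (new)  [load 40/65]
  40 → host 7 (new)  [load 40/65]
  40 → host 8 (new)  [load 40/65]
  20 → host 4  [load 65/65]
  20 → host 5  [load 65/65]
  20 → host 6  [load 60/65]
  20 → host 7  [load 60/65]
  10 → host 1  [load 65/65]
  10 → host 2  [load 65/65]
8 hosts opened.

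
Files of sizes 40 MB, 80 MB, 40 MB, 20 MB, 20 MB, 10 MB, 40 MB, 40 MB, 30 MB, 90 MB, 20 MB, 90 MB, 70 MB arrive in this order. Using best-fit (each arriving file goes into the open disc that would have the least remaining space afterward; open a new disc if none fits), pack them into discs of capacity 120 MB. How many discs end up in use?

6

  40 → disc 1 (new)  [load 40/120]
  80 → disc 1  [load 120/120]
  40 → disc 2 (new)  [load 40/120]
  20 → disc 2  [load 60/120]
  20 → disc 2  [load 80/120]
  10 → disc 2  [load 90/120]
  40 → disc 3 (new)  [load 40/120]
  40 → disc 3  [load 80/120]
  30 → disc 2  [load 120/120]
  90 → disc 4 (new)  [load 90/120]
  20 → disc 4  [load 110/120]
  90 → disc 5 (new)  [load 90/120]
  70 → disc 6 (new)  [load 70/120]
6 discs opened.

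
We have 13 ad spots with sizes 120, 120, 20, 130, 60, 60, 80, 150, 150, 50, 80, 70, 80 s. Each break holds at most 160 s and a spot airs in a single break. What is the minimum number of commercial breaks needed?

Total = 150 + 150 + 130 + 120 + 120 + 80 + 80 + 80 + 70 + 60 + 60 + 50 + 20 = 1170 s.
Lower bound: ⌈1170/160⌉ = 8 commercial breaks.
A packing using 9 commercial breaks:
  break 1: 150 = 150
  break 2: 150 = 150
  break 3: 130 + 20 = 150
  break 4: 120 = 120
  break 5: 120 = 120
  break 6: 80 + 80 = 160
  break 7: 80 + 70 = 150
  break 8: 60 + 60 = 120
  break 9: 50 = 50
No arrangement into 8 commercial breaks stays within capacity, so 9 is optimal.

9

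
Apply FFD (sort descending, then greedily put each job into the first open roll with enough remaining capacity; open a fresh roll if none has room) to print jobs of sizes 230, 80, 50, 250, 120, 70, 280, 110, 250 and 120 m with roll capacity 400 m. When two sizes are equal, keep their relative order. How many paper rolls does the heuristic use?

5

Sorted descending: 280, 250, 250, 230, 120, 120, 110, 80, 70, 50.
  280 → roll 1 (new)  [load 280/400]
  250 → roll 2 (new)  [load 250/400]
  250 → roll 3 (new)  [load 250/400]
  230 → roll 4 (new)  [load 230/400]
  120 → roll 1  [load 400/400]
  120 → roll 2  [load 370/400]
  110 → roll 3  [load 360/400]
  80 → roll 4  [load 310/400]
  70 → roll 4  [load 380/400]
  50 → roll 5 (new)  [load 50/400]
5 paper rolls opened.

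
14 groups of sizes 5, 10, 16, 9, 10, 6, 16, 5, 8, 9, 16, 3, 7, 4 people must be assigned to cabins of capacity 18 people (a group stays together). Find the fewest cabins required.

Total = 16 + 16 + 16 + 10 + 10 + 9 + 9 + 8 + 7 + 6 + 5 + 5 + 4 + 3 = 124 people.
Lower bound: ⌈124/18⌉ = 7 cabins.
A packing using 8 cabins:
  cabin 1: 16 = 16
  cabin 2: 16 = 16
  cabin 3: 16 = 16
  cabin 4: 10 + 8 = 18
  cabin 5: 10 + 7 = 17
  cabin 6: 9 + 9 = 18
  cabin 7: 6 + 5 + 5 = 16
  cabin 8: 4 + 3 = 7
No arrangement into 7 cabins stays within capacity, so 8 is optimal.

8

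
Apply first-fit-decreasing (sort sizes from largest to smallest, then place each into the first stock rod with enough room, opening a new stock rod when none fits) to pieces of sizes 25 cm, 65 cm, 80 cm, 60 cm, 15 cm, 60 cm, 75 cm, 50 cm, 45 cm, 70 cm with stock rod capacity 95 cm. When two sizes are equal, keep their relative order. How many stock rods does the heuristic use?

Sorted descending: 80, 75, 70, 65, 60, 60, 50, 45, 25, 15.
  80 → stock rod 1 (new)  [load 80/95]
  75 → stock rod 2 (new)  [load 75/95]
  70 → stock rod 3 (new)  [load 70/95]
  65 → stock rod 4 (new)  [load 65/95]
  60 → stock rod 5 (new)  [load 60/95]
  60 → stock rod 6 (new)  [load 60/95]
  50 → stock rod 7 (new)  [load 50/95]
  45 → stock rod 7  [load 95/95]
  25 → stock rod 3  [load 95/95]
  15 → stock rod 1  [load 95/95]
7 stock rods opened.

7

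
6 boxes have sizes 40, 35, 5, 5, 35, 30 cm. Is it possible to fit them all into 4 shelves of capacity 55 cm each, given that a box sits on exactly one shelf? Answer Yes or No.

Yes

A valid assignment using 4 shelves:
  shelf 1: 40 + 5 + 5 = 50
  shelf 2: 35 = 35
  shelf 3: 35 = 35
  shelf 4: 30 = 30
Every load is within 55 cm, so 4 shelves suffice.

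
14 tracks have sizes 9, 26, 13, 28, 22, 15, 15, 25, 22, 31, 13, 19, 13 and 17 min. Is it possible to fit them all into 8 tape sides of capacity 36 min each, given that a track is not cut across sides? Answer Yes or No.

Total = 268 min; ⌈268/36⌉ = 8.
The bound of 8 does not rule out 8, but exhaustive search shows no assignment into 8 tape sides of capacity 36 min exists — the minimum is 9.

No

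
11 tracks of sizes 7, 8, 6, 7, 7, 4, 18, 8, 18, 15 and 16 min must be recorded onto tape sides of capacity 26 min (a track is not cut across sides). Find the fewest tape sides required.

5

Total = 18 + 18 + 16 + 15 + 8 + 8 + 7 + 7 + 7 + 6 + 4 = 114 min.
Lower bound: ⌈114/26⌉ = 5 tape sides.
A packing using 5 tape sides:
  side 1: 18 + 8 = 26
  side 2: 18 + 8 = 26
  side 3: 16 + 7 = 23
  side 4: 15 + 7 + 4 = 26
  side 5: 7 + 6 = 13
This matches the lower bound, so 5 is optimal.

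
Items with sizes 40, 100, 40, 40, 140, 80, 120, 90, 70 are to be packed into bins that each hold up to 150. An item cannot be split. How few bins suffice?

6

Total = 140 + 120 + 100 + 90 + 80 + 70 + 40 + 40 + 40 = 720.
Lower bound: ⌈720/150⌉ = 5 bins.
A packing using 6 bins:
  bin 1: 140 = 140
  bin 2: 120 = 120
  bin 3: 100 + 40 = 140
  bin 4: 90 + 40 = 130
  bin 5: 80 + 70 = 150
  bin 6: 40 = 40
No arrangement into 5 bins stays within capacity, so 6 is optimal.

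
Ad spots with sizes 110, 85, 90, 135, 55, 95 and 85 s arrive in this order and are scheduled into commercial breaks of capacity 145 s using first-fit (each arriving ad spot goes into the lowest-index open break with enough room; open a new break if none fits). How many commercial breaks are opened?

  110 → break 1 (new)  [load 110/145]
  85 → break 2 (new)  [load 85/145]
  90 → break 3 (new)  [load 90/145]
  135 → break 4 (new)  [load 135/145]
  55 → break 2  [load 140/145]
  95 → break 5 (new)  [load 95/145]
  85 → break 6 (new)  [load 85/145]
6 commercial breaks opened.

6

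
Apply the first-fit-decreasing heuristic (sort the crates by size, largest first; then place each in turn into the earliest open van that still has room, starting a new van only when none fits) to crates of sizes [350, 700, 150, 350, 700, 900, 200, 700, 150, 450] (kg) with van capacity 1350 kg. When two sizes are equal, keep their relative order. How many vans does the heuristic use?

4

Sorted descending: 900, 700, 700, 700, 450, 350, 350, 200, 150, 150.
  900 → van 1 (new)  [load 900/1350]
  700 → van 2 (new)  [load 700/1350]
  700 → van 3 (new)  [load 700/1350]
  700 → van 4 (new)  [load 700/1350]
  450 → van 1  [load 1350/1350]
  350 → van 2  [load 1050/1350]
  350 → van 3  [load 1050/1350]
  200 → van 2  [load 1250/1350]
  150 → van 3  [load 1200/1350]
  150 → van 3  [load 1350/1350]
4 vans opened.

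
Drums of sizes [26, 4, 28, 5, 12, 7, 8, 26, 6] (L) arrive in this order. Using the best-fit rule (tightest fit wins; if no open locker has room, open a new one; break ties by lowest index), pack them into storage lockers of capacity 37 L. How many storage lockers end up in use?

4

  26 → locker 1 (new)  [load 26/37]
  4 → locker 1  [load 30/37]
  28 → locker 2 (new)  [load 28/37]
  5 → locker 1  [load 35/37]
  12 → locker 3 (new)  [load 12/37]
  7 → locker 2  [load 35/37]
  8 → locker 3  [load 20/37]
  26 → locker 4 (new)  [load 26/37]
  6 → locker 4  [load 32/37]
4 storage lockers opened.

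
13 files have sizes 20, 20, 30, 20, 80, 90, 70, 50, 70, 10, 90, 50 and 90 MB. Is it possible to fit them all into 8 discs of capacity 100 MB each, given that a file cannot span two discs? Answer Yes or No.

Yes

A valid assignment using 8 discs:
  disc 1: 90 + 10 = 100
  disc 2: 90 = 90
  disc 3: 90 = 90
  disc 4: 80 + 20 = 100
  disc 5: 70 + 30 = 100
  disc 6: 70 + 20 = 90
  disc 7: 50 + 50 = 100
  disc 8: 20 = 20
Every load is within 100 MB, so 8 discs suffice.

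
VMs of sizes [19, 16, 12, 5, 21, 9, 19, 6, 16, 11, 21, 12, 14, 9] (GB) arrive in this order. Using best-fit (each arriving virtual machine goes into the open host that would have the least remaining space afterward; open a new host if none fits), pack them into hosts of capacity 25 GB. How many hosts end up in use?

9

  19 → host 1 (new)  [load 19/25]
  16 → host 2 (new)  [load 16/25]
  12 → host 3 (new)  [load 12/25]
  5 → host 1  [load 24/25]
  21 → host 4 (new)  [load 21/25]
  9 → host 2  [load 25/25]
  19 → host 5 (new)  [load 19/25]
  6 → host 5  [load 25/25]
  16 → host 6 (new)  [load 16/25]
  11 → host 3  [load 23/25]
  21 → host 7 (new)  [load 21/25]
  12 → host 8 (new)  [load 12/25]
  14 → host 9 (new)  [load 14/25]
  9 → host 6  [load 25/25]
9 hosts opened.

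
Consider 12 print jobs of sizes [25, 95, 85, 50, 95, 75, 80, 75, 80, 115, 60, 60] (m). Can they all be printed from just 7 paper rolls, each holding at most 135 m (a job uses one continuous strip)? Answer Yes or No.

No

Total = 895 m; ⌈895/135⌉ = 7.
8 print jobs each exceed half the capacity and cannot share a roll, forcing at least 8 paper rolls.
At least 8 paper rolls are required, but only 7 are allowed.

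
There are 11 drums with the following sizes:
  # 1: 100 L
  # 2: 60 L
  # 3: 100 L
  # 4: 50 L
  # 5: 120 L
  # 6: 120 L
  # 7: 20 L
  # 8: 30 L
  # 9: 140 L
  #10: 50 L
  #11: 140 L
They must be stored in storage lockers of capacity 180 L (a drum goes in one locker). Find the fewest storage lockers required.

Total = 140 + 140 + 120 + 120 + 100 + 100 + 60 + 50 + 50 + 30 + 20 = 930 L.
Lower bound: ⌈930/180⌉ = 6 storage lockers.
A packing using 6 storage lockers:
  locker 1: 140 + 30 = 170
  locker 2: 140 + 20 = 160
  locker 3: 120 + 60 = 180
  locker 4: 120 + 50 = 170
  locker 5: 100 + 50 = 150
  locker 6: 100 = 100
This matches the lower bound, so 6 is optimal.

6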